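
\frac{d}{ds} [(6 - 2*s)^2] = 8*s - 24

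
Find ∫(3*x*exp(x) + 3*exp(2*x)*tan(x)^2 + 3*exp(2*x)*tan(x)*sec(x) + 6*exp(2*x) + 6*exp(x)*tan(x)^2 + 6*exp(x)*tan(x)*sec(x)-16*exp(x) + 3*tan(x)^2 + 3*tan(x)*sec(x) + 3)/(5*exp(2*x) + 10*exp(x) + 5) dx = ((3*x - 25)*exp(x) + (3*exp(x) + 3)*(tan(x) + sec(x)))/(5*(exp(x) + 1)) + C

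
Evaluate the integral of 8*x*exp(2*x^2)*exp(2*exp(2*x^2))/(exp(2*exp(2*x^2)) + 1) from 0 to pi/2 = -log(1 + exp(2)) + log(1 + exp(2*exp(pi^2/2)))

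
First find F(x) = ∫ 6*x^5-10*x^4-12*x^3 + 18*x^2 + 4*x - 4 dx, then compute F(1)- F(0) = 0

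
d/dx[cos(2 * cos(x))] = 2*sin(x)*sin(2*cos(x))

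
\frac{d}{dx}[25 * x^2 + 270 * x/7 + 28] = 50*x + 270/7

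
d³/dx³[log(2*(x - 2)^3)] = 6/(x^3 - 6*x^2 + 12*x - 8)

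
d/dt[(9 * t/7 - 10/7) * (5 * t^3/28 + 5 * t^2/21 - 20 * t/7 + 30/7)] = 45*t^3/49 + 15*t^2/98 - 1180*t/147 + 470/49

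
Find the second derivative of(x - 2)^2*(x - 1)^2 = 12*x^2 - 36*x + 26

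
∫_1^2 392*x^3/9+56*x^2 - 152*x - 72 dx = -6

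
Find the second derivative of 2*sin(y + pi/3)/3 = -2*sin(y + pi/3)/3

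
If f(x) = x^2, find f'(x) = 2*x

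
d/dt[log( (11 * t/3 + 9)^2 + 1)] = (242*t + 594)/(121*t^2 + 594*t + 738)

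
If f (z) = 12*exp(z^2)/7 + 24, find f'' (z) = 48*z^2*exp(z^2)/7 + 24*exp(z^2)/7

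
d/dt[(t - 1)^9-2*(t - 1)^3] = 9*t^8 - 72*t^7 + 252*t^6 - 504*t^5 + 630*t^4 - 504*t^3 + 246*t^2 - 60*t + 3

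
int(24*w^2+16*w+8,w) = 8*w^3 + 8*w^2 + 8*w + C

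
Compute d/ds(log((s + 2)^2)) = 2/(s + 2)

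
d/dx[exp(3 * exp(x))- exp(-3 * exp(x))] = (3*exp(x) + 3*exp(x + 6*exp(x)))*exp(-3*exp(x))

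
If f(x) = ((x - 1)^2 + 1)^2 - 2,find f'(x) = 4*x^3 - 12*x^2 + 16*x - 8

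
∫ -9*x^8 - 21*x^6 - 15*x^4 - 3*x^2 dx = -x^9 - 3*x^7 - 3*x^5 - x^3 + C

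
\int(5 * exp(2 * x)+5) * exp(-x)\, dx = 10*sinh(x) + C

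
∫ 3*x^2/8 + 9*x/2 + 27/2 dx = x^3/8 + 9*x^2/4 + 27*x/2 + C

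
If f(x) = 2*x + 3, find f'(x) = 2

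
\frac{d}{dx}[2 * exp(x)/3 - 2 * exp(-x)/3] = (2*exp(2*x) + 2)*exp(-x)/3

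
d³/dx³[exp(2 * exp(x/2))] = exp(x/2 + 2*exp(x/2))/4 + 3*exp(x + 2*exp(x/2))/2 + exp(3*x/2 + 2*exp(x/2))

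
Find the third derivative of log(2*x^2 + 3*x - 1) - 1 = (32*x^3 + 72*x^2 + 156*x + 90)/(8*x^6 + 36*x^5 + 42*x^4 - 9*x^3 - 21*x^2 + 9*x - 1)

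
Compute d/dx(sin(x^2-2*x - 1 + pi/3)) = 2*x*cos(x^2 - 2*x - 1 + pi/3) - 2*cos(x^2 - 2*x - 1 + pi/3)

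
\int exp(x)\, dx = exp(x) + C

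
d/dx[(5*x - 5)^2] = 50*x - 50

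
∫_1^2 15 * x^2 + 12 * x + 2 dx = 55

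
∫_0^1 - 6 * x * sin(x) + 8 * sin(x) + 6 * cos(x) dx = 8 - 2*cos(1)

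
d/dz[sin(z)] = cos(z)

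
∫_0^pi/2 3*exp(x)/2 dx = -3/2 + 3*exp(pi/2)/2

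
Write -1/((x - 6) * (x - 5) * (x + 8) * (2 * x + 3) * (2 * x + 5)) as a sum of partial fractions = 4/(2805*(2*x + 5)) - 4/(2535*(2*x + 3)) - 1/(26026*(x + 8)) + 1/(2535*(x - 5)) - 1/(3570*(x - 6))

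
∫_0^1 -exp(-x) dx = -1 + exp(-1)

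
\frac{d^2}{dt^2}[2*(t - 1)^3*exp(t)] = 2*t^3*exp(t) + 6*t^2*exp(t) - 6*t*exp(t) - 2*exp(t)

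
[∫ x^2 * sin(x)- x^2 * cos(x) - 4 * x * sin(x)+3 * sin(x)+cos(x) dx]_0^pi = -2*pi + 2 + pi^2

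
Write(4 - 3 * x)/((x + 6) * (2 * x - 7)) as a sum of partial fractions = -13/(19*(2*x - 7)) - 22/(19*(x + 6))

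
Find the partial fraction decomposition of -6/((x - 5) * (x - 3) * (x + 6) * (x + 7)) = 1/(20*(x + 7)) - 2/(33*(x + 6)) + 1/(30*(x - 3)) - 1/(44*(x - 5))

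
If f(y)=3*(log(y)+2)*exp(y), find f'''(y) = (3*y^3*exp(y)*log(y) + 6*y^3*exp(y) + 9*y^2*exp(y) - 9*y*exp(y) + 6*exp(y))/y^3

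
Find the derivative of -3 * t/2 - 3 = -3/2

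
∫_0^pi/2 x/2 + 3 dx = -9 + (pi/4 + 3)^2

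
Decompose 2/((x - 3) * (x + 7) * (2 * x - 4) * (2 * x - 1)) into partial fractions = 8/(225*(2*x - 1)) - 1/(1350*(x + 7)) - 1/(27*(x - 2)) + 1/(50*(x - 3))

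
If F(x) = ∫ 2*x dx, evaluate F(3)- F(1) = 8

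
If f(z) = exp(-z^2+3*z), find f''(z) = 4*z^2*exp(-z^2 + 3*z) - 12*z*exp(-z^2 + 3*z) + 7*exp(-z^2 + 3*z)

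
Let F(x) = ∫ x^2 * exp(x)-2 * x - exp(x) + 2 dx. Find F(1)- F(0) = 0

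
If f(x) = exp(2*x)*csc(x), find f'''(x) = (2 - 11*cos(x)/sin(x) + 12/sin(x)^2 - 6*cos(x)/sin(x)^3)*exp(2*x)/sin(x)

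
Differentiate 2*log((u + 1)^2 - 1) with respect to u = (4*u + 4)/(u^2 + 2*u)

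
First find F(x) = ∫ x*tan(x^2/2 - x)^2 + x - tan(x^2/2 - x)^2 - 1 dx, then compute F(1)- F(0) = -tan(1/2)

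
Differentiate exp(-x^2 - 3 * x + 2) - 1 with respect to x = (-2*x - 3)*exp(-x^2 - 3*x + 2)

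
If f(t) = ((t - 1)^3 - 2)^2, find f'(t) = 6*t^5 - 30*t^4 + 60*t^3 - 72*t^2 + 54*t - 18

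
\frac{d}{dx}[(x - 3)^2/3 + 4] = 2*x/3 - 2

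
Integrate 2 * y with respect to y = y^2 + C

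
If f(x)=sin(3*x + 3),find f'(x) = 3*cos(3*x + 3)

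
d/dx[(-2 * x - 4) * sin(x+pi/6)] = -2*x*cos(x + pi/6) - 2*sin(x + pi/6) - 4*cos(x + pi/6)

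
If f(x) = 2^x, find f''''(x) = 2^x*log(2)^4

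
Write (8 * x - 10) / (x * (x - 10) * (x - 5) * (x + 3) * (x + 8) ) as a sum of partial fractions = -37/(4680*(x + 8)) + 17/(780*(x + 3)) - 3/(260*(x - 5)) + 7/(1170*(x - 10)) - 1/(120*x)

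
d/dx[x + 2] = 1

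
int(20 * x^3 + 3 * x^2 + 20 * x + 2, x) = 5*x^4 + x^3 + 10*x^2 + 2*x + C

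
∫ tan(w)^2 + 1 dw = tan(w) + C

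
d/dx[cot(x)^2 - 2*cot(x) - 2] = 2*(1 - cos(x)/sin(x))/sin(x)^2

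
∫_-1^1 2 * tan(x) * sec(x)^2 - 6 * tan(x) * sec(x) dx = 0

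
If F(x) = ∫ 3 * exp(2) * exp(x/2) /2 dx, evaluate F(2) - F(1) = -3*exp(5/2) + 3*exp(3)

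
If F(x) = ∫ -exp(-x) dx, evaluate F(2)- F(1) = -exp(-1) + exp(-2)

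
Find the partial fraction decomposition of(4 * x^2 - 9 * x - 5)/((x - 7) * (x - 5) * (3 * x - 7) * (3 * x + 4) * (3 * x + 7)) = 85/(6468*(3*x + 7)) - 127/(15675*(3*x + 4)) - 19/(8624*(3*x - 7)) - 25/(3344*(x - 5)) + 8/(1225*(x - 7))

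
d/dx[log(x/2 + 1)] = 1/(x + 2)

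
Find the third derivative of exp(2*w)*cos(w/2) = (-47*sin(w/2) + 52*cos(w/2))*exp(2*w)/8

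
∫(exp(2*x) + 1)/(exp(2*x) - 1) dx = log(sinh(x)) + C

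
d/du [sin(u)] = cos(u)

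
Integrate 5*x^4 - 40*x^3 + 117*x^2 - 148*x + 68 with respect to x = x^5 - 10*x^4 + 39*x^3 - 74*x^2 + 68*x + C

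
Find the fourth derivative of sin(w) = sin(w)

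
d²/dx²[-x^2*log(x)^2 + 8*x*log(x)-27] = (-2*x*log(x)^2 - 6*x*log(x) - 2*x + 8)/x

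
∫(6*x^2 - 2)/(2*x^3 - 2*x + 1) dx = log(2*x^3 - 2*x + 1) + C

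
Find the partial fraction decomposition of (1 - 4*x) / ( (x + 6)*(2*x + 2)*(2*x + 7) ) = -6/(5*(2*x + 7)) + 1/(2*(x + 6)) + 1/(10*(x + 1))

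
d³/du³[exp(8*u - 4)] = 512*exp(8*u - 4)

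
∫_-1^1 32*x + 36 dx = 72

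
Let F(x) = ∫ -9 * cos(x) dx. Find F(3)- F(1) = -9*sin(3) + 9*sin(1)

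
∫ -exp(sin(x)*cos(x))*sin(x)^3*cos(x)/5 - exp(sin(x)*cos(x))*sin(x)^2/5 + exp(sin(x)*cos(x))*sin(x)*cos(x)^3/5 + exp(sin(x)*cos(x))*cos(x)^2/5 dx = exp(sin(2*x)/2)*sin(2*x)/10 + C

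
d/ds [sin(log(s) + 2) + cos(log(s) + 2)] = sqrt(2)*cos(log(s) + pi/4 + 2)/s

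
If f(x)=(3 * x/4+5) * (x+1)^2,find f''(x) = 9*x/2 + 13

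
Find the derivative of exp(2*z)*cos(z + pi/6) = (-sin(z + pi/6) + 2*cos(z + pi/6))*exp(2*z)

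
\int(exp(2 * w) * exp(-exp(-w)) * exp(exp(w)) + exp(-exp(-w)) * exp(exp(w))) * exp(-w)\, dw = exp(2*sinh(w)) + C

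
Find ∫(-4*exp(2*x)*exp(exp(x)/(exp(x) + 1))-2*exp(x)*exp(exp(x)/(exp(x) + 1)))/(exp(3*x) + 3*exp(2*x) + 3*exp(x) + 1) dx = (-5*exp(x) - 2*exp((x*(exp(x) + 1) + exp(x))/(exp(x) + 1)) - 5)/(exp(x) + 1) + C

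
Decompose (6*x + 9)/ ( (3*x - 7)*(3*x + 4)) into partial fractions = -1/(11*(3*x + 4)) + 23/(11*(3*x - 7))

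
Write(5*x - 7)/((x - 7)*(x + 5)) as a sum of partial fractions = 8/(3*(x + 5)) + 7/(3*(x - 7))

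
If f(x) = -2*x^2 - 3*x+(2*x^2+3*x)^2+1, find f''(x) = 48*x^2 + 72*x + 14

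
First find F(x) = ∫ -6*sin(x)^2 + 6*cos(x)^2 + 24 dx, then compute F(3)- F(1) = -3*sin(2) + 3*sin(6) + 48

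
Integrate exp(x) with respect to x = exp(x) + C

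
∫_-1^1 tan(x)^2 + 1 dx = 2*tan(1)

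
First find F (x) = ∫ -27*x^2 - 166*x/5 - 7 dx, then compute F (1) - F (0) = -163/5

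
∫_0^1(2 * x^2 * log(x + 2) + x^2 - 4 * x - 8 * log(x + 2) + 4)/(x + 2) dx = -4*log(2) + log(3)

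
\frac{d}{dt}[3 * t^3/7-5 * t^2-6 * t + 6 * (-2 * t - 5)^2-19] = 9*t^2/7 + 38*t + 114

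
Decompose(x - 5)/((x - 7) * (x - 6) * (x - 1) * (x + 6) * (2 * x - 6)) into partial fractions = -11/(19656*(x + 6)) + 1/(210*(x - 1)) - 1/(216*(x - 3)) - 1/(360*(x - 6)) + 1/(312*(x - 7))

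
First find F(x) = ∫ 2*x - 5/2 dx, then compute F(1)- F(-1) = -5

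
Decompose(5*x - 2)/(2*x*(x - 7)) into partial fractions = 33/(14*(x - 7)) + 1/(7*x)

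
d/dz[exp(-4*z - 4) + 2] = -4*exp(-4*z - 4)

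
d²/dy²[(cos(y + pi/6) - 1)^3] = 6*sin(y + pi/6)^2*cos(y + pi/6) - 6*sin(y + pi/6)^2 - 3*cos(y + pi/6)^3 + 6*cos(y + pi/6)^2 - 3*cos(y + pi/6)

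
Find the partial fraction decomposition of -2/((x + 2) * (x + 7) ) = 2/(5*(x + 7)) - 2/(5*(x + 2))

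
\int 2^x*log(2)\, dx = 2^x + C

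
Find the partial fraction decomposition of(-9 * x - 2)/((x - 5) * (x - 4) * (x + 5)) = 43/(90*(x + 5)) + 38/(9*(x - 4)) - 47/(10*(x - 5))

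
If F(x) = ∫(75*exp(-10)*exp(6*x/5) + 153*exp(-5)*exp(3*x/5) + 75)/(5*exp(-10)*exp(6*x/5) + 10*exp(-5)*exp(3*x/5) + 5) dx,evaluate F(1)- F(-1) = -exp(-28/5)/(exp(-28/5) + 1) + exp(-22/5)/(exp(-22/5) + 1) + 30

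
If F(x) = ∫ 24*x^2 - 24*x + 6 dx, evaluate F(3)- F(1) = 124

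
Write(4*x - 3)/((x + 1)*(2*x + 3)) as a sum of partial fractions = 18/(2*x + 3) - 7/(x + 1)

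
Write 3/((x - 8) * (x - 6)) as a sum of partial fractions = -3/(2*(x - 6)) + 3/(2*(x - 8))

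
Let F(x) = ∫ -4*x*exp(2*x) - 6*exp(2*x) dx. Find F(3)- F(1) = -8*exp(6) + 4*exp(2)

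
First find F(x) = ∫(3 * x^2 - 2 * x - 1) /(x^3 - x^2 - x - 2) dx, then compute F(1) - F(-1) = 0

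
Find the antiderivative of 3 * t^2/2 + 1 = t^3/2 + t + C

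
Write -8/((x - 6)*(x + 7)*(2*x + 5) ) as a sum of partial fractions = 32/(153*(2*x + 5)) - 8/(117*(x + 7)) - 8/(221*(x - 6))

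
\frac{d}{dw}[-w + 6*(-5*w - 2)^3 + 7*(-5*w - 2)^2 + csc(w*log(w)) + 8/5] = -2250*w^2 - 1450*w - log(w)*cot(w*log(w))*csc(w*log(w)) - cot(w*log(w))*csc(w*log(w)) - 221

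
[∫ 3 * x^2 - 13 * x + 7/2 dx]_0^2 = -11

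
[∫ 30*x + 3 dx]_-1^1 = 6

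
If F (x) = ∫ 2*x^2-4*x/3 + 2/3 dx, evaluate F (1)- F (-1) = 8/3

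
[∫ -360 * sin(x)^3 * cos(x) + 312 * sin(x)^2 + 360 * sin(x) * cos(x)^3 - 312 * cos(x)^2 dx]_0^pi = 0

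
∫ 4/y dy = 4*log(3*y) + C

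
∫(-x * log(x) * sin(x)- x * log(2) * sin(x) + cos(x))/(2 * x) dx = log(2*x)*cos(x)/2 + C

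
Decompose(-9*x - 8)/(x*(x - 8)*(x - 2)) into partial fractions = 13/(6*(x - 2)) - 5/(3*(x - 8)) - 1/(2*x)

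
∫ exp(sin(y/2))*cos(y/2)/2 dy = exp(sin(y/2)) + C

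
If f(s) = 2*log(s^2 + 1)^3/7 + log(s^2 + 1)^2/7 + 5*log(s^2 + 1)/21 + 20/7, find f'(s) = (36*s*log(s^2 + 1)^2 + 12*s*log(s^2 + 1) + 10*s)/(21*s^2 + 21)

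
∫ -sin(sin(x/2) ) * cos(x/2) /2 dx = cos(sin(x/2)) + C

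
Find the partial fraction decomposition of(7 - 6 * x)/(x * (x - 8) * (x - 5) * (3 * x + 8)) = -27/(256*(3*x + 8)) + 1/(15*(x - 5)) - 41/(768*(x - 8)) + 7/(320*x)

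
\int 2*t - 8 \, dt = t^2 - 8*t + C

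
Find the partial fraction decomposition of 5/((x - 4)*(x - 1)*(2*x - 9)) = 20/(7*(2*x - 9)) + 5/(21*(x - 1)) - 5/(3*(x - 4))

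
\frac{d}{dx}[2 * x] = 2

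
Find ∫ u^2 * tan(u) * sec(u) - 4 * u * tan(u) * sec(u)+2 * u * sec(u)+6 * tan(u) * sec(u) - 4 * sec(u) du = ((u - 2)^2 + 2)*sec(u) + C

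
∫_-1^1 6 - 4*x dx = 12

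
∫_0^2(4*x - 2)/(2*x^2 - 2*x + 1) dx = -log(3) + log(15)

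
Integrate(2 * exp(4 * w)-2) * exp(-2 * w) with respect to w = 4*sinh(w)^2 + C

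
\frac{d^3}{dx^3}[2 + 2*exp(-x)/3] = -2*exp(-x)/3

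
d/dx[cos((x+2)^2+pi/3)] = -2*(x + 2)*sin(x^2 + 4*x + pi/3 + 4)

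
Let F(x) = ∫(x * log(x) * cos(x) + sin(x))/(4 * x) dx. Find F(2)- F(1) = log(2)*sin(2)/4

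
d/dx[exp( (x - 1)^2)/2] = x*exp(x^2 - 2*x + 1) - exp(x^2 - 2*x + 1)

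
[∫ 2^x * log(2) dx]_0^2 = 3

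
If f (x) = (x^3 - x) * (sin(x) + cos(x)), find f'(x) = sqrt(2)*(x^3*cos(x + pi/4) + 3*x^2*sin(x + pi/4) - x*cos(x + pi/4) - sin(x + pi/4))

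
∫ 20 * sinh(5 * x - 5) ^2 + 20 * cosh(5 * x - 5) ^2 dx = 2*sinh(10*x - 10) + C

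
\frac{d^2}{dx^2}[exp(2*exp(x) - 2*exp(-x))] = (4*exp(2*exp(x) - 2*exp(-x)) - 2*exp(x + 2*exp(x) - 2*exp(-x)) + 8*exp(2*x + 2*exp(x) - 2*exp(-x)) + 2*exp(3*x + 2*exp(x) - 2*exp(-x)) + 4*exp(4*x + 2*exp(x) - 2*exp(-x)))*exp(-2*x)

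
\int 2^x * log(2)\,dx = 2^x + C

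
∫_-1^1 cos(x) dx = 2*sin(1)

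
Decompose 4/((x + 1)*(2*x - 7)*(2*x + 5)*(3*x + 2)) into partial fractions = -108/(275*(3*x + 2)) - 4/(99*(2*x + 5)) + 4/(675*(2*x - 7)) + 4/(27*(x + 1))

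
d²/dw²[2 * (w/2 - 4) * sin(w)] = -w*sin(w) + 8*sin(w) + 2*cos(w)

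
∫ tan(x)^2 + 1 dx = tan(x) + C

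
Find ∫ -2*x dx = -x^2 + C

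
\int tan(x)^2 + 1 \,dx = tan(x) + C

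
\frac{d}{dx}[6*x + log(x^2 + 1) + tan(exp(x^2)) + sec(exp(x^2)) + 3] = 2*(x^3*exp(x^2)*sin(exp(x^2))/cos(exp(x^2))^2 + x^3*exp(x^2)/cos(exp(x^2))^2 + 3*x^2 + x*exp(x^2)*sin(exp(x^2))/cos(exp(x^2))^2 + x*exp(x^2)/cos(exp(x^2))^2 + x + 3)/(x^2 + 1)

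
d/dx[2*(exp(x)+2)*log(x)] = (2*x*exp(x)*log(x) + 2*exp(x) + 4)/x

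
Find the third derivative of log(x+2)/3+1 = 2/(3*x^3 + 18*x^2 + 36*x + 24)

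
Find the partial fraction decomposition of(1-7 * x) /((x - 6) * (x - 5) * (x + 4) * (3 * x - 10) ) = -603/(880*(3*x - 10)) - 29/(1980*(x + 4)) + 34/(45*(x - 5)) - 41/(80*(x - 6))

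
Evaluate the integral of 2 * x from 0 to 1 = 1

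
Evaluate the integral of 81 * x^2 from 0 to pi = 27*pi^3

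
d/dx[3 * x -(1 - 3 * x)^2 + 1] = 9 - 18*x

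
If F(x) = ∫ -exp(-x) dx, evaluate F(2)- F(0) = -1 + exp(-2)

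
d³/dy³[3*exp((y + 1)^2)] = 24*y^3*exp(y^2 + 2*y + 1) + 72*y^2*exp(y^2 + 2*y + 1) + 108*y*exp(y^2 + 2*y + 1) + 60*exp(y^2 + 2*y + 1)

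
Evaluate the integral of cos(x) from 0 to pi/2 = 1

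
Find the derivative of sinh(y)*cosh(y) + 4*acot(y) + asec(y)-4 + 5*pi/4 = (2*y^4*sqrt(1 - 1/y^2)*sinh(y)^2 + y^4*sqrt(1 - 1/y^2) + 2*y^2*sqrt(1 - 1/y^2)*sinh(y)^2 - 3*y^2*sqrt(1 - 1/y^2) + y^2 + 1)/(y^4*sqrt(1 - 1/y^2) + y^2*sqrt(1 - 1/y^2))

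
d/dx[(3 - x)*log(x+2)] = (-x*log(x + 2) - x - 2*log(x + 2) + 3)/(x + 2)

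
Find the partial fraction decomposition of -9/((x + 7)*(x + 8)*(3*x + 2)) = -81/(418*(3*x + 2)) - 9/(22*(x + 8)) + 9/(19*(x + 7))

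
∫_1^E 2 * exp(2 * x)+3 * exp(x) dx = -(2 + E)^2 - exp(E) + E + (2 + exp(E))^2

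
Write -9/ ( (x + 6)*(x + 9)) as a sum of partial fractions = 3/(x + 9) - 3/(x + 6)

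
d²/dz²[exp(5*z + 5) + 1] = 25*exp(5*z + 5)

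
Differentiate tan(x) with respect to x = cos(x)^(-2)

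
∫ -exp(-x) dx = exp(-x) + C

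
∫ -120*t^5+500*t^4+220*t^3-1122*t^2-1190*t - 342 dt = -20*t^6 + 100*t^5 + 55*t^4 - 374*t^3 - 595*t^2 - 342*t + C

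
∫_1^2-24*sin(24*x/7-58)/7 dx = -cos(382/7) + cos(358/7)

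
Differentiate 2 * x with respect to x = 2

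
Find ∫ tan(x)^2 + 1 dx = tan(x) + C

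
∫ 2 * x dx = x^2 + C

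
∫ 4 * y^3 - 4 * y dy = y^4 - 2*y^2 + C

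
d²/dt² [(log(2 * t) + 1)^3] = (-3*log(t)^2 - 6*log(2)*log(t) - 3*log(2)^2 + 3)/t^2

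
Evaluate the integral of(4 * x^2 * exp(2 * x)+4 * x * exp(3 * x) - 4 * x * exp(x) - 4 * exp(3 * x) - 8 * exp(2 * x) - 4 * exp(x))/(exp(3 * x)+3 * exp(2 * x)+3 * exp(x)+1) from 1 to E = -4*exp(1 + E)/(1 + exp(E)) - 2*exp(2)/(1 + E)^2 + 4*E/(1 + E) + 2*exp(2 + 2*E)/(1 + exp(E))^2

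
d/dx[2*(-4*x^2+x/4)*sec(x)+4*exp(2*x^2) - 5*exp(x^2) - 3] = -8*x^2*tan(x)*sec(x) + 16*x*exp(2*x^2) - 10*x*exp(x^2) + x*tan(x)*sec(x)/2 - 16*x*sec(x) + sec(x)/2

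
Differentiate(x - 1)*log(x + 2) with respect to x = (x*log(x + 2) + x + 2*log(x + 2) - 1)/(x + 2)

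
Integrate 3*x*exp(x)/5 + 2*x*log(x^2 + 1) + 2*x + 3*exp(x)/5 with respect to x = 3*x*exp(x)/5 + (x^2 + 1)*log(x^2 + 1) + C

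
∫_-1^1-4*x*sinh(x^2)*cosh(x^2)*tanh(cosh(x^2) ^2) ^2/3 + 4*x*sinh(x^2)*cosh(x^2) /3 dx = 0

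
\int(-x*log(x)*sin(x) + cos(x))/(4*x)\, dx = log(x)*cos(x)/4 + C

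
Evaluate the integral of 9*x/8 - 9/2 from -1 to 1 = -9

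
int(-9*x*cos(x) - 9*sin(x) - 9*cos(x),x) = (-9*x - 9)*sin(x) + C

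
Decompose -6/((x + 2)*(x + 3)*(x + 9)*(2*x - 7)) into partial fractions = -48/(3575*(2*x - 7)) + 1/(175*(x + 9)) - 1/(13*(x + 3)) + 6/(77*(x + 2))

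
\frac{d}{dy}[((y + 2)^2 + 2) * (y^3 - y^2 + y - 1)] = 5*y^4 + 12*y^3 + 9*y^2 - 6*y + 2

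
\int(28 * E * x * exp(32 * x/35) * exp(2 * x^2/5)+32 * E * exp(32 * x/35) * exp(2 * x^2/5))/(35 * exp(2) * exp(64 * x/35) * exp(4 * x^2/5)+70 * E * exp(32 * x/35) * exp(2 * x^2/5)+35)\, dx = exp(2*x^2/5 + 32*x/35 + 1)/(exp(2*x^2/5 + 32*x/35 + 1) + 1) + C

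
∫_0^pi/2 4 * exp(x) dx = -4 + 4*exp(pi/2)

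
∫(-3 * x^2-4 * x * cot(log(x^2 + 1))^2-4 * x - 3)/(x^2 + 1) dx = -3*x + 2*cot(log(x^2 + 1)) + C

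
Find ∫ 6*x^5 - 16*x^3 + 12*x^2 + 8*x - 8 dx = x^6 - 4*x^4 + 4*x^3 + 4*x^2 - 8*x + C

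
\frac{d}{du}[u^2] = 2*u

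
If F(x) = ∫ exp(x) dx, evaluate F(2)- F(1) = -E + exp(2)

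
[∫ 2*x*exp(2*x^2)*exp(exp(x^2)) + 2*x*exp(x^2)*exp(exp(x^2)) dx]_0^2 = -E - atan(107/7) - atan(7/107) + atan(1/5) + atan(5) + exp(4 + exp(4))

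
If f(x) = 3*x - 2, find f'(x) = 3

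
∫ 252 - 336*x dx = -168*x^2 + 252*x + C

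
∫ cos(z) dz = sin(z) + C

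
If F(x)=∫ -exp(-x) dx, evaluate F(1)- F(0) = -1 + exp(-1)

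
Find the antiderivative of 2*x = x^2 + C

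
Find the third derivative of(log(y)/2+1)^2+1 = (2*log(y) + 1)/(2*y^3)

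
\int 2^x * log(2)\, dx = 2^x + C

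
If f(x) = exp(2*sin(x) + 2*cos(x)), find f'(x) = 2*sqrt(2)*exp(2*sin(x))*exp(2*cos(x))*cos(x + pi/4)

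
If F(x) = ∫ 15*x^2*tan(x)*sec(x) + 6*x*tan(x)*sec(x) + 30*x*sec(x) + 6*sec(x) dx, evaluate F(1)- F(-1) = 12*sec(1)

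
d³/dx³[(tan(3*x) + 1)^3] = 1620*tan(3*x)^6 + 1944*tan(3*x)^5 + 3564*tan(3*x)^4 + 3240*tan(3*x)^3 + 2268*tan(3*x)^2 + 1296*tan(3*x) + 324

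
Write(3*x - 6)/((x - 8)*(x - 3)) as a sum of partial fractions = -3/(5*(x - 3)) + 18/(5*(x - 8))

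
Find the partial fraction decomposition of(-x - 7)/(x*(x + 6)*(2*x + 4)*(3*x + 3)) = 1/(720*(x + 6)) - 5/(48*(x + 2)) + 1/(5*(x + 1)) - 7/(72*x)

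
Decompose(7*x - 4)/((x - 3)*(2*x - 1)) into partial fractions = 1/(5*(2*x - 1)) + 17/(5*(x - 3))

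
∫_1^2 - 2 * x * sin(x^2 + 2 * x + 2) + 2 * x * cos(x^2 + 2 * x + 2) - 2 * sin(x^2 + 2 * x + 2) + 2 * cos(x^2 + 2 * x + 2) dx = cos(10) + sin(10) - cos(5) - sin(5)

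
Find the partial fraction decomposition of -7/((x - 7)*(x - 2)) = 7/(5*(x - 2)) - 7/(5*(x - 7))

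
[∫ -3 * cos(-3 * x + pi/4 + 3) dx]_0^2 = -sqrt(2)*sin(3)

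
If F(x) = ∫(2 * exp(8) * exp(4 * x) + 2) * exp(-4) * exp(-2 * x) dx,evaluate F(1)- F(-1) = -exp(2) - exp(-6) + exp(-2) + exp(6)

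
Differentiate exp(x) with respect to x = exp(x)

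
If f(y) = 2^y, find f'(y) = 2^y*log(2)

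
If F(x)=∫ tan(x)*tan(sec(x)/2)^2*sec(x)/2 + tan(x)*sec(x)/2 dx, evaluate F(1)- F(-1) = 0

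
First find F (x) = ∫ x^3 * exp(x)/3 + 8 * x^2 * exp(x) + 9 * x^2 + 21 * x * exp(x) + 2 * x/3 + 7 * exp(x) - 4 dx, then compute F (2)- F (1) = -43*E/3 + 18 + 134*exp(2)/3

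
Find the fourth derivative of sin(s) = sin(s)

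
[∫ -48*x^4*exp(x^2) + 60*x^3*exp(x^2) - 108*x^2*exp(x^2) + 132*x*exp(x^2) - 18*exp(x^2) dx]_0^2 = -72*exp(4) - 36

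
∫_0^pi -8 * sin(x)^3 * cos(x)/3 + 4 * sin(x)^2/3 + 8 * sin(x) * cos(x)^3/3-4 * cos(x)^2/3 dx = 0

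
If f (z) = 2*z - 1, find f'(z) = 2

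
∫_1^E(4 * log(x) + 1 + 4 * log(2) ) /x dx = -2*log(2)^2 + 1 + 2*(log(2) + 1)^2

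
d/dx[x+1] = 1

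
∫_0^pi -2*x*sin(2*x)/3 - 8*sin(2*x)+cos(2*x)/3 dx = pi/3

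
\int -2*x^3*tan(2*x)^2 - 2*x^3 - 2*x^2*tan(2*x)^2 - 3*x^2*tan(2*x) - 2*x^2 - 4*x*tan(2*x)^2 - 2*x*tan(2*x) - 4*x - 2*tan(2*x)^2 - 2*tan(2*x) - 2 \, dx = (-x^3 - x^2 - 2*x - 1)*tan(2*x) + C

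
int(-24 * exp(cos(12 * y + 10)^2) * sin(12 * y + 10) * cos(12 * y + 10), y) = exp(cos(12*y + 10)^2) + C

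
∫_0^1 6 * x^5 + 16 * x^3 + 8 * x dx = 9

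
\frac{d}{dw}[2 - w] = -1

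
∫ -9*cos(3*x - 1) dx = -3*sin(3*x - 1) + C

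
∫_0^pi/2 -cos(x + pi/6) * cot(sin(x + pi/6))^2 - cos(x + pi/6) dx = -cot(1/2) + cot(sqrt(3)/2)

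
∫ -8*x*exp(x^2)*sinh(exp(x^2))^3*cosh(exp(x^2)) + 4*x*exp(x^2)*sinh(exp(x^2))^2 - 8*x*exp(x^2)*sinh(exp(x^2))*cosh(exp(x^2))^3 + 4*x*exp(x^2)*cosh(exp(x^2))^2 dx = sinh(2*exp(x^2)) - cosh(4*exp(x^2))/4 + C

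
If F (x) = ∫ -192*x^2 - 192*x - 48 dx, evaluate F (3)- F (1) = -2528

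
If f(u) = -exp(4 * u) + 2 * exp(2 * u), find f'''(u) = -64*exp(4*u) + 16*exp(2*u)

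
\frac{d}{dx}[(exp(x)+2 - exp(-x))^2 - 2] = (2*exp(4*x) + 4*exp(3*x) + 4*exp(x) - 2)*exp(-2*x)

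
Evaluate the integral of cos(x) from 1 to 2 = -sin(1) + sin(2)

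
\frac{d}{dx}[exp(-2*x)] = -2*exp(-2*x)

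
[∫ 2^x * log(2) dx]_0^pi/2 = -1 + 2^(pi/2)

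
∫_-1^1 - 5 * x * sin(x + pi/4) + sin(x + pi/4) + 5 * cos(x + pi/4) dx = sqrt(2)*(sin(1) + 5*cos(1))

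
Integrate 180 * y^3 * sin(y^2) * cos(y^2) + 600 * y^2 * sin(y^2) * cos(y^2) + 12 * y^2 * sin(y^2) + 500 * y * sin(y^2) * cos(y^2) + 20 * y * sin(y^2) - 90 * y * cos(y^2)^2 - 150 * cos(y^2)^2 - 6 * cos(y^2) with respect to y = (3*y + 5)*((-15*y - 25)*cos(y^2) - 2)*cos(y^2) + C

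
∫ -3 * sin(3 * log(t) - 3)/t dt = cos(3*log(t) - 3) + C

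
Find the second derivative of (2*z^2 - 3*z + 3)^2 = 48*z^2 - 72*z + 42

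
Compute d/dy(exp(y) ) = exp(y)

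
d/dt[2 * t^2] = 4*t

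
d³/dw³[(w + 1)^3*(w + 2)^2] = 60*w^2 + 168*w + 114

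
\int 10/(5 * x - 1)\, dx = 2*log(5*x - 1) + C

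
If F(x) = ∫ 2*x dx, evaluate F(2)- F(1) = 3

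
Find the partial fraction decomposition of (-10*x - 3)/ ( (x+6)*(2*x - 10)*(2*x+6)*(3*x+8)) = -639/(920*(3*x + 8)) - 19/(440*(x + 6)) + 9/(32*(x + 3)) - 53/(8096*(x - 5))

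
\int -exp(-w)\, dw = exp(-w) + C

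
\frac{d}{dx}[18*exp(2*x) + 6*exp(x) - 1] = 36*exp(2*x) + 6*exp(x)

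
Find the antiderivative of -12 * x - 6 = -6*x^2 - 6*x + C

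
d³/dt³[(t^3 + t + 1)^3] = 504*t^6 + 630*t^4 + 360*t^3 + 180*t^2 + 144*t + 24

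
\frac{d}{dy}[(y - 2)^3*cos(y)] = (y - 2)^2*(-y*sin(y) + 2*sin(y) + 3*cos(y))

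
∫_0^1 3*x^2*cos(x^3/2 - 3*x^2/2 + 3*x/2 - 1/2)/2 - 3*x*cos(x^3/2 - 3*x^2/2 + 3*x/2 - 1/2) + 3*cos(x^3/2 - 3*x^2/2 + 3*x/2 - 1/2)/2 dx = sin(1/2)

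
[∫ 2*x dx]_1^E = -1 + exp(2)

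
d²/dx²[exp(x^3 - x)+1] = 9*x^4*exp(x^3 - x) - 6*x^2*exp(x^3 - x) + 6*x*exp(x^3 - x) + exp(x^3 - x)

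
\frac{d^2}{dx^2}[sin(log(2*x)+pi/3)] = -sqrt(2)*cos(log(x) + pi/12 + log(2))/x^2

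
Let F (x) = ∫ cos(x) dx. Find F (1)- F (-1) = 2*sin(1)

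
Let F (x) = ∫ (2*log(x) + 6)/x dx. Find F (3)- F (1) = -9 + (log(3) + 3)^2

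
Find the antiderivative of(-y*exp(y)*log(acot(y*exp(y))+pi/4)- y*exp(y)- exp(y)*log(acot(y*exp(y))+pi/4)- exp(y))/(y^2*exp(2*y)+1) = (4*acot(y*exp(y)) + pi)*log(acot(y*exp(y)) + pi/4)/4 + C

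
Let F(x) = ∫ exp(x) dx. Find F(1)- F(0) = -1 + E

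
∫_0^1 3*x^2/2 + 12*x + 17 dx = 47/2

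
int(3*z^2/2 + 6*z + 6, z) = z^3/2 + 3*z^2 + 6*z + C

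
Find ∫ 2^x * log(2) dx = 2^x + C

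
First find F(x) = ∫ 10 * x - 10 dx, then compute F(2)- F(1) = 5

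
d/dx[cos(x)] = -sin(x)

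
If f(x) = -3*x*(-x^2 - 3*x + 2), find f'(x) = 9*x^2 + 18*x - 6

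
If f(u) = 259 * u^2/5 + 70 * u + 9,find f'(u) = 518*u/5 + 70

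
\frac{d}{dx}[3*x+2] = 3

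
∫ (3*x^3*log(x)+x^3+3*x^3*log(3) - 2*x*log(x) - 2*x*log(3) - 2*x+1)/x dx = (x^3 - 2*x + 1)*log(3*x) + C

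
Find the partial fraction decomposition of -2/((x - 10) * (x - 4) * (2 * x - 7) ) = -8/(13*(2*x - 7)) + 1/(3*(x - 4)) - 1/(39*(x - 10))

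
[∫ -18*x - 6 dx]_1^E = -(2 + 3*E)^2 + 6*E + 19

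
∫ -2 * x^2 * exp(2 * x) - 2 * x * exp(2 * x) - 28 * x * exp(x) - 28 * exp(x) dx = x*(-x*exp(x) - 28)*exp(x) + C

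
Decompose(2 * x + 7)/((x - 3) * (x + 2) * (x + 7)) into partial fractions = -7/(50*(x + 7)) - 3/(25*(x + 2)) + 13/(50*(x - 3))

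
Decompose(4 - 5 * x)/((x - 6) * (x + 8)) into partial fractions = -22/(7*(x + 8)) - 13/(7*(x - 6))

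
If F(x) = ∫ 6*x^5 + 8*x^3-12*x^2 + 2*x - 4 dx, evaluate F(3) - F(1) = 784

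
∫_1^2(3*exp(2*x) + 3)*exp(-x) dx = -3*E - 3*exp(-2) + 3*exp(-1) + 3*exp(2)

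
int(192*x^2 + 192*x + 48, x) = 64*x^3 + 96*x^2 + 48*x + C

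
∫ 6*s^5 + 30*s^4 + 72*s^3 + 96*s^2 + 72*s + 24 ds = s^6 + 6*s^5 + 18*s^4 + 32*s^3 + 36*s^2 + 24*s + C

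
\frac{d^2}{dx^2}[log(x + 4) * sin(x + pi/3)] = (-x^2*log(x + 4)*sin(x + pi/3) - 8*x*log(x + 4)*sin(x + pi/3) + 2*x*cos(x + pi/3) - 16*log(x + 4)*sin(x + pi/3) - sin(x + pi/3) + 8*cos(x + pi/3))/(x^2 + 8*x + 16)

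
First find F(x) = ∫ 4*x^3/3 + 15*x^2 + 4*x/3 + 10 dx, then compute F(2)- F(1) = 52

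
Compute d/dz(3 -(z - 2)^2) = 4 - 2*z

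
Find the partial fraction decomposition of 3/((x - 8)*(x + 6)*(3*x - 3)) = 1/(98*(x + 6)) - 1/(49*(x - 1)) + 1/(98*(x - 8))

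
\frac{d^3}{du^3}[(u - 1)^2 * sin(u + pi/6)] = -u^2*cos(u + pi/6) - 6*u*sin(u + pi/6) + 2*u*cos(u + pi/6) + 6*sin(u + pi/6) + 5*cos(u + pi/6)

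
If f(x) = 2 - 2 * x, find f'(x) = -2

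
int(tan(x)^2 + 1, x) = tan(x) + C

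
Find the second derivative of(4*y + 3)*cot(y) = 2*(4*y*cos(y)/sin(y) - 4 + 3*cos(y)/sin(y))/sin(y)^2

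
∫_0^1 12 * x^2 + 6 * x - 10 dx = -3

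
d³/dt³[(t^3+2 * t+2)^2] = 120*t^3 + 96*t + 24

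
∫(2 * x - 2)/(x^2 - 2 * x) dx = log(x*(x - 2)) + C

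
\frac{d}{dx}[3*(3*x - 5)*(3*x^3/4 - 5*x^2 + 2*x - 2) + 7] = 27*x^3 - 675*x^2/4 + 186*x - 48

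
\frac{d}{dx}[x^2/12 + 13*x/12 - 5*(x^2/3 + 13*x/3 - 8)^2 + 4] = -20*x^3/9 - 130*x^2/3 - 2417*x/18 + 1391/4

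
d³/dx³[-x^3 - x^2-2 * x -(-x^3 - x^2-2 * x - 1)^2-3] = -120*x^3 - 120*x^2 - 120*x - 42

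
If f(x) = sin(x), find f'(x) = cos(x)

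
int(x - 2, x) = x^2/2 - 2*x + C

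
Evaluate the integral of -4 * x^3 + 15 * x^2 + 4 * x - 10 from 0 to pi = (5 - pi)*(-2*pi + pi^3)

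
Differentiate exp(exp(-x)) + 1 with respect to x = -exp(-x + exp(-x))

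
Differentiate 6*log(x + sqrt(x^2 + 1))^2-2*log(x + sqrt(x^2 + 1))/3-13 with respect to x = (36*x*log(x + sqrt(x^2 + 1)) - 2*x + 36*sqrt(x^2 + 1)*log(x + sqrt(x^2 + 1)) - 2*sqrt(x^2 + 1))/(3*x^2 + 3*x*sqrt(x^2 + 1) + 3)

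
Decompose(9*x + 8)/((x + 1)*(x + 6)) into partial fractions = 46/(5*(x + 6)) - 1/(5*(x + 1))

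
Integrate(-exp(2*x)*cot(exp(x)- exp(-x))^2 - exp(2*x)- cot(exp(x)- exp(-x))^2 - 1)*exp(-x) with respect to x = cot(2*sinh(x)) + C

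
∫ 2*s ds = s^2 + C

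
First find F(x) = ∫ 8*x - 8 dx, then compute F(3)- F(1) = 16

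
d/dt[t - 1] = 1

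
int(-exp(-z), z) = exp(-z) + C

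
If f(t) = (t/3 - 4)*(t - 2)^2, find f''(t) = 2*t - 32/3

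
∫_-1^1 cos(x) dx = 2*sin(1)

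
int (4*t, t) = 2*t^2 + C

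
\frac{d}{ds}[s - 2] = 1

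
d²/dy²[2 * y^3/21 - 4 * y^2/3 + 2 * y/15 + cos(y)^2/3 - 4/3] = 4*y/7 - 4*cos(y)^2/3 - 2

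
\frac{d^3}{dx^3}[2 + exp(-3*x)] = -27*exp(-3*x)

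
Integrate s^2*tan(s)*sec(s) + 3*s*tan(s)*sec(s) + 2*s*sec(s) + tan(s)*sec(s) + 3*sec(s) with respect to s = (s^2 + 3*s + 1)*sec(s) + C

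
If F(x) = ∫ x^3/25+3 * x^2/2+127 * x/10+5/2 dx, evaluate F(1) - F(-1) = 6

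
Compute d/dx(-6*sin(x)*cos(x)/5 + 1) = -6*cos(2*x)/5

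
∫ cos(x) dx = sin(x) + C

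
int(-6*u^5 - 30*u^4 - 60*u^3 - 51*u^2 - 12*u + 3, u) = -u^6 - 6*u^5 - 15*u^4 - 17*u^3 - 6*u^2 + 3*u + C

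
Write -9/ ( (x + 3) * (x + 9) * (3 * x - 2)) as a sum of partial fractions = -81/(319*(3*x - 2)) - 3/(58*(x + 9)) + 3/(22*(x + 3))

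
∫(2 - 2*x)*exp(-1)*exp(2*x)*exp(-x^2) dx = exp(-(x - 1)^2) + C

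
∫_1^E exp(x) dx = -E + exp(E)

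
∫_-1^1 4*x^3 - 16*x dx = 0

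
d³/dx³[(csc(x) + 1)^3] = 3*(1 + 8/sin(x) + 3/sin(x)^2 - 24/sin(x)^3 - 20/sin(x)^4)*cos(x)/sin(x)^2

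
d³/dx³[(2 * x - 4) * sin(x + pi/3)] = -2*x*cos(x + pi/3) - 6*sin(x + pi/3) + 4*cos(x + pi/3)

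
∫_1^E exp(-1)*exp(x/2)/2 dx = -exp(-1/2) + exp(-1 + E/2)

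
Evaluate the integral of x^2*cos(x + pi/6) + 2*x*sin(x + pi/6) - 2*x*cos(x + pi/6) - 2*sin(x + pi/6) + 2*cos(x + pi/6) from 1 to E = -sin(pi/6 + 1) + (1 + (-1 + E)^2)*sin(pi/6 + E)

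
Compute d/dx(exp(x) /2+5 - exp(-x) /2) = (exp(2*x) + 1)*exp(-x)/2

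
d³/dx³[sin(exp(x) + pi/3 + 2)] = (-exp(2*x)*cos(exp(x) + pi/3 + 2) - 3*exp(x)*sin(exp(x) + pi/3 + 2) + cos(exp(x) + pi/3 + 2))*exp(x)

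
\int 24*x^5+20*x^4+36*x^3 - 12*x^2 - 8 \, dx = 4*x^6 + 4*x^5 + 9*x^4 - 4*x^3 - 8*x + C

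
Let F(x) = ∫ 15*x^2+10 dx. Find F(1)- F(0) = 15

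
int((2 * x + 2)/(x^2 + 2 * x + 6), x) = log((x + 1)^2 + 5) + C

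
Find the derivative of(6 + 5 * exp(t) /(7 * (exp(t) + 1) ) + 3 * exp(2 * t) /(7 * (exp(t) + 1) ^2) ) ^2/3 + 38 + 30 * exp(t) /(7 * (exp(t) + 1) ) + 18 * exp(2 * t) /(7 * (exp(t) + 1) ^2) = (2486*exp(4*t) + 5860*exp(3*t) + 4460*exp(2*t) + 1050*exp(t))/(147*exp(5*t) + 735*exp(4*t) + 1470*exp(3*t) + 1470*exp(2*t) + 735*exp(t) + 147)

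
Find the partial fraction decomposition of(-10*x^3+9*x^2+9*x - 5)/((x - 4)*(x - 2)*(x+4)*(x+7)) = -3803/(297*(x + 7)) + 743/(144*(x + 4)) + 31/(108*(x - 2)) - 465/(176*(x - 4))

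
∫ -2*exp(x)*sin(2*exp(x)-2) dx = cos(2*exp(x) - 2) + C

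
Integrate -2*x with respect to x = -x^2 + C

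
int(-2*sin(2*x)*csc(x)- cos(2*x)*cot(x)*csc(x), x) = cos(2*x)*csc(x) + C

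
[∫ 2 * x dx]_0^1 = 1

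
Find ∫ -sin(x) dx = cos(x) + C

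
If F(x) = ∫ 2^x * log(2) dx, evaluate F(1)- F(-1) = 3/2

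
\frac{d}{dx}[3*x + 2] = 3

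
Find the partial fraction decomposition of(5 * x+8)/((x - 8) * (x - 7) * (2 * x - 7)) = 34/(21*(2*x - 7)) - 43/(7*(x - 7)) + 16/(3*(x - 8))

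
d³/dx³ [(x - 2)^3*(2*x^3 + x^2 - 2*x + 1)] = 240*x^3 - 660*x^2 + 384*x + 54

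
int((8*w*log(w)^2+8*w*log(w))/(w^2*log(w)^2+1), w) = 4*log(w^2*log(w)^2 + 1) + C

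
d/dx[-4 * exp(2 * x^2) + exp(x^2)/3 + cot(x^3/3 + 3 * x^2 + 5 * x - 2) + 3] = -x^2/sin(x^3/3 + 3*x^2 + 5*x - 2)^2 - 16*x*exp(2*x^2) + 2*x*exp(x^2)/3 - 6*x/sin(x^3/3 + 3*x^2 + 5*x - 2)^2 - 5/sin(x^3/3 + 3*x^2 + 5*x - 2)^2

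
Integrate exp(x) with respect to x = exp(x) + C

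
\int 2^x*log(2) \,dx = 2^x + C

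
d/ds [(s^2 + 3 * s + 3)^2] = 4*s^3 + 18*s^2 + 30*s + 18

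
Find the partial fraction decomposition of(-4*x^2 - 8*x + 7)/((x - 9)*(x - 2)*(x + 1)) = 11/(30*(x + 1)) + 25/(21*(x - 2)) - 389/(70*(x - 9))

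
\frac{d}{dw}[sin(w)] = cos(w)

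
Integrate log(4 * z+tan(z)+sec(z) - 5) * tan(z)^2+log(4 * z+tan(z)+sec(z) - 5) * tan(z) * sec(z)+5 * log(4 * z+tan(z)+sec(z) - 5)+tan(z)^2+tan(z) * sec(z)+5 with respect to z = (4*z + tan(z) + sec(z) - 5)*log(4*z + tan(z) + sec(z) - 5) + C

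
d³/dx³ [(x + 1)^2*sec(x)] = (-x^2*sin(x)/cos(x) + 6*x^2*sin(x)/cos(x)^3 - 2*x*sin(x)/cos(x) + 12*x*sin(x)/cos(x)^3 - 6*x + 12*x/cos(x)^2 + 5*sin(x)/cos(x) + 6*sin(x)/cos(x)^3 - 6 + 12/cos(x)^2)/cos(x)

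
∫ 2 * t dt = t^2 + C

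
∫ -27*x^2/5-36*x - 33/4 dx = -9*x^3/5 - 18*x^2 - 33*x/4 + C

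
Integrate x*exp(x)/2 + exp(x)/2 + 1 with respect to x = x*(exp(x) + 2)/2 + C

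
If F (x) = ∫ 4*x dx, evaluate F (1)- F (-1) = 0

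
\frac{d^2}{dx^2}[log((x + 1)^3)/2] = -3/(2*x^2 + 4*x + 2)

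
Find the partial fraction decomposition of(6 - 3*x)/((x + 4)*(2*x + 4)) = -9/(2*(x + 4)) + 3/(x + 2)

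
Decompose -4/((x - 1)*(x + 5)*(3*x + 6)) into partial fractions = -2/(27*(x + 5)) + 4/(27*(x + 2)) - 2/(27*(x - 1))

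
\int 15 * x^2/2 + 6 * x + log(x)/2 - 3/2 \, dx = x*(5*x^2 + 6*x + log(x) - 4)/2 + C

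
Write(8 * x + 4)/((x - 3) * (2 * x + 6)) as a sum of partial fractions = 5/(3*(x + 3)) + 7/(3*(x - 3))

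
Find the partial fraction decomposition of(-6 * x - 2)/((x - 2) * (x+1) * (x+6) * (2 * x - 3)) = 88/(75*(2*x - 3)) - 17/(300*(x + 6)) + 4/(75*(x + 1)) - 7/(12*(x - 2))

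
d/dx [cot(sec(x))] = -sin(x)/(sin(1/cos(x))^2*cos(x)^2)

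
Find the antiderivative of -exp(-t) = exp(-t) + C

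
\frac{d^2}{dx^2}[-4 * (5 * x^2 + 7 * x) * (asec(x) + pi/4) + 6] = (-40*x^4*asec(x) - 10*pi*x^4 - 40*x^3*sqrt(1 - 1/x^2) + 80*x^2*asec(x) + 20*pi*x^2 + 60*x*sqrt(1 - 1/x^2) + 28*sqrt(1 - 1/x^2) - 40*asec(x) - 10*pi)/(x^4 - 2*x^2 + 1)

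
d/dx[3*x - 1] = 3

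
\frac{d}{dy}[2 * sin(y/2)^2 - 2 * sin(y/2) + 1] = sin(y) - cos(y/2)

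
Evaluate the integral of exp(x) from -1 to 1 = E - exp(-1)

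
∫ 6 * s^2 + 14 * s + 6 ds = 2*s^3 + 7*s^2 + 6*s + C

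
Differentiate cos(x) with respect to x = -sin(x)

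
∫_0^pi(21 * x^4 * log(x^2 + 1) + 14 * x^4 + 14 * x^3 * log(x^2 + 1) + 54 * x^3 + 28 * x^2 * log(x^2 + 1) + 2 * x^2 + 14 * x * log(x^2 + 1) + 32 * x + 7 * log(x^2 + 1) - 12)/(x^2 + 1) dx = -12*pi + 20*pi^2 + (-4 + 7*pi + 7*pi^2 + 7*pi^3)*log(1 + pi^2)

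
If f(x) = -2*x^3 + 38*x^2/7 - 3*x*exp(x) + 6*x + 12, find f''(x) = -3*x*exp(x) - 12*x - 6*exp(x) + 76/7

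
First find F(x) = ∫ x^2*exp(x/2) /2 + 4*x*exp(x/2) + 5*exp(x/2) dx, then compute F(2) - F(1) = -7*exp(1/2) + 14*E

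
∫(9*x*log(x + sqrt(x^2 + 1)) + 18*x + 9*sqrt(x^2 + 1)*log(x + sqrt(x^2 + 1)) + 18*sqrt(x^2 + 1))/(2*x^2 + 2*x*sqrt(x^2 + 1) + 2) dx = 9*(log(x + sqrt(x^2 + 1)) + 4)*log(x + sqrt(x^2 + 1))/4 + C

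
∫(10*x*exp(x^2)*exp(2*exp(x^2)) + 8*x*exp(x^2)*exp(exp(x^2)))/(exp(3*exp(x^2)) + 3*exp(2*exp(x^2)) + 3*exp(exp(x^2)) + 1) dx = (15*exp(2*exp(x^2)) + 20*exp(exp(x^2)) + 6)/(2*(exp(2*exp(x^2)) + 2*exp(exp(x^2)) + 1)) + C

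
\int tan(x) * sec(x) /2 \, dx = sec(x)/2 + C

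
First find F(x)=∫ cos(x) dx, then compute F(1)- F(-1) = 2*sin(1)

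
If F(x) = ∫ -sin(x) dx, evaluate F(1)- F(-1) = 0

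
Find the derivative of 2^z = 2^z*log(2)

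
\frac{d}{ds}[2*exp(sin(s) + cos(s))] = 2*sqrt(2)*exp(sin(s))*exp(cos(s))*cos(s + pi/4)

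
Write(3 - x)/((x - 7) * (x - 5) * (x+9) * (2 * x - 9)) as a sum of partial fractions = -4/(45*(2*x - 9)) - 1/(504*(x + 9)) + 1/(14*(x - 5)) - 1/(40*(x - 7))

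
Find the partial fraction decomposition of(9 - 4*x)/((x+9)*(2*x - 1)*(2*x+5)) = -19/(39*(2*x + 5)) + 7/(57*(2*x - 1)) + 45/(247*(x + 9))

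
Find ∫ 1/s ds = log(3*s/2) + C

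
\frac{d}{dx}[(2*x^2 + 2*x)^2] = 16*x^3 + 24*x^2 + 8*x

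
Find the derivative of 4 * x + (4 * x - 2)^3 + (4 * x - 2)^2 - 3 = 192*x^2 - 160*x + 36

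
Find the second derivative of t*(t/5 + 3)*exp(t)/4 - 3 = t^2*exp(t)/20 + 19*t*exp(t)/20 + 8*exp(t)/5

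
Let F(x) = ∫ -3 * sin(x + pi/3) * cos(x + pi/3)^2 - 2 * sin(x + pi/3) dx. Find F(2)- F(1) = 2*cos(pi/3 + 2) + cos(pi/3 + 2)^3 - cos(1 + pi/3)^3 - 2*cos(1 + pi/3)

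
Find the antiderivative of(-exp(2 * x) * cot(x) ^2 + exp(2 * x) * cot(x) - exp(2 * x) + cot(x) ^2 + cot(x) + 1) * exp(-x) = 2*cot(x)*sinh(x) + C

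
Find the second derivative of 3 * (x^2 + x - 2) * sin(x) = -3*x^2*sin(x) - 3*x*sin(x) + 12*x*cos(x) + 12*sin(x) + 6*cos(x)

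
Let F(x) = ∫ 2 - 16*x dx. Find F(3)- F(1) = -60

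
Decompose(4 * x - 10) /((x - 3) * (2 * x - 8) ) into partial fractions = -1/(x - 3) + 3/(x - 4)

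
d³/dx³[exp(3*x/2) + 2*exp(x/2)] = 27*exp(3*x/2)/8 + exp(x/2)/4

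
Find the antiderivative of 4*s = 2*s^2 + C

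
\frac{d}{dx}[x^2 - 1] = 2*x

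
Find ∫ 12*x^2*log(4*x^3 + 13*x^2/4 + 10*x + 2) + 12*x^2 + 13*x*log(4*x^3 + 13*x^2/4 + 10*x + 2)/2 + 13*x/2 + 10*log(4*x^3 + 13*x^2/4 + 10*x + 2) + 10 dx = (16*x^3 + 13*x^2 + 40*x + 8)*log(4*x^3 + 13*x^2/4 + 10*x + 2)/4 + C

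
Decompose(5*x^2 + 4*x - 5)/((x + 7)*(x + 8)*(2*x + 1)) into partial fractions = -23/(195*(2*x + 1)) + 283/(15*(x + 8)) - 212/(13*(x + 7))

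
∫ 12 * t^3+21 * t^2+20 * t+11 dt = 3*t^4 + 7*t^3 + 10*t^2 + 11*t + C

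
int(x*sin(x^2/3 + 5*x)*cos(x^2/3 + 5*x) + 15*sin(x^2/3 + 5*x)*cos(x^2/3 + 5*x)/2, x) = -3*cos(2*x*(x + 15)/3)/8 + C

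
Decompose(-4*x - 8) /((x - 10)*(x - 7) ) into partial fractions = 12/(x - 7) - 16/(x - 10)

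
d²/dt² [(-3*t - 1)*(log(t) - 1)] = (1 - 3*t)/t^2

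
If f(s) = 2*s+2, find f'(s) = 2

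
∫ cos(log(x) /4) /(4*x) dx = sin(log(x)/4) + C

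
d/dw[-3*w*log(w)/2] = -3*log(w)/2 - 3/2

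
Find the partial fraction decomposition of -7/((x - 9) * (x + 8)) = 7/(17*(x + 8)) - 7/(17*(x - 9))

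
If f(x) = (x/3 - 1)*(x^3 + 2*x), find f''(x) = 4*x^2 - 6*x + 4/3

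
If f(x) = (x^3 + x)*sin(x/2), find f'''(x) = -x^3*cos(x/2)/8 - 9*x^2*sin(x/2)/4 + 71*x*cos(x/2)/8 + 21*sin(x/2)/4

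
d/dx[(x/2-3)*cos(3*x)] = -3*x*sin(3*x)/2 + 9*sin(3*x) + cos(3*x)/2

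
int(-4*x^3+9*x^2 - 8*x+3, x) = -x^4 + 3*x^3 - 4*x^2 + 3*x + C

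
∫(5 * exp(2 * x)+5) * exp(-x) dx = 10*sinh(x) + C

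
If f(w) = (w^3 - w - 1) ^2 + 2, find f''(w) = 30*w^4 - 24*w^2 - 12*w + 2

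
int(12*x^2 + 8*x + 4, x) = 4*x^3 + 4*x^2 + 4*x + C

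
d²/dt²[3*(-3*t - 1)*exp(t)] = -9*t*exp(t) - 21*exp(t)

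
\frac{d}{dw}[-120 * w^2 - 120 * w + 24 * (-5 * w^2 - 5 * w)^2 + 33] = 2400*w^3 + 3600*w^2 + 960*w - 120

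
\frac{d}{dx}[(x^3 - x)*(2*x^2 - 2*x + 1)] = 10*x^4 - 8*x^3 - 3*x^2 + 4*x - 1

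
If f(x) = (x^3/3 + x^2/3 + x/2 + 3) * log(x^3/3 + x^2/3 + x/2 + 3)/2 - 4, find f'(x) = x^2*log(x^3/3 + x^2/3 + x/2 + 3)/2 + x^2/2 + x*log(x^3/3 + x^2/3 + x/2 + 3)/3 + x/3 + log(x^3/3 + x^2/3 + x/2 + 3)/4 + 1/4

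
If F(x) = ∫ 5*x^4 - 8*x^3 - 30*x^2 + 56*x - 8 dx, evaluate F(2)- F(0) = 16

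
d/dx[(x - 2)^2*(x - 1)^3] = 5*x^4 - 28*x^3 + 57*x^2 - 50*x + 16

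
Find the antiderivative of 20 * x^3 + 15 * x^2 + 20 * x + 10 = 5*x^4 + 5*x^3 + 10*x^2 + 10*x + C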